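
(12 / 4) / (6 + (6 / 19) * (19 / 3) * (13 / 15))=45 / 116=0.39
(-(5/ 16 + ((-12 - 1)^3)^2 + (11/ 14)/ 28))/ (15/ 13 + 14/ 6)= -147584522397/ 106624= -1384158.56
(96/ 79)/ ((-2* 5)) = -48/ 395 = -0.12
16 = 16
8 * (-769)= -6152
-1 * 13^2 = -169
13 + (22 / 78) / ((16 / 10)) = 4111 / 312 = 13.18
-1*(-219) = 219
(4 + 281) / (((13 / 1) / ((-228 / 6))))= -10830 / 13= -833.08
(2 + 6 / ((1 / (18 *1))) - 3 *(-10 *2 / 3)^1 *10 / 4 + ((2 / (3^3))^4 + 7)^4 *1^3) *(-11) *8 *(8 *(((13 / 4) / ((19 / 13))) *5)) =-30381288343592447700179681889520 / 1515562418460577687403859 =-20046213.85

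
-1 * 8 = -8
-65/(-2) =65/2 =32.50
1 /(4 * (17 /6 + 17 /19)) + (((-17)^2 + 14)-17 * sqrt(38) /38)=257607 /850-17 * sqrt(38) /38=300.31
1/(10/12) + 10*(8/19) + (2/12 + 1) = 3749/570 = 6.58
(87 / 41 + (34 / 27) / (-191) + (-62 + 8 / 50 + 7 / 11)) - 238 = -17274249922 / 58145175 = -297.09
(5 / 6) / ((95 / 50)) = 25 / 57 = 0.44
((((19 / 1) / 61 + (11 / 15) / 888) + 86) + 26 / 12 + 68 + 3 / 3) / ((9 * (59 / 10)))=127954811 / 43144812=2.97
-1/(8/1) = -1/8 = -0.12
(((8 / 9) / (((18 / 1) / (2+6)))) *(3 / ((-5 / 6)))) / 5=-64 / 225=-0.28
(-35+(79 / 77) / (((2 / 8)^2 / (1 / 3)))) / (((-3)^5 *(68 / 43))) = 293303 / 3817044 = 0.08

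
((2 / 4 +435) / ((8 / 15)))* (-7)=-91455 / 16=-5715.94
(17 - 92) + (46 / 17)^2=-19559 / 289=-67.68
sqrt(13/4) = sqrt(13)/2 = 1.80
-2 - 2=-4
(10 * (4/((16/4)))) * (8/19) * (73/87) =5840/1653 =3.53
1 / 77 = 0.01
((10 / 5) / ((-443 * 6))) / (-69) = 1 / 91701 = 0.00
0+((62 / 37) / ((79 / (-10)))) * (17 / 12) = -2635 / 8769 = -0.30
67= 67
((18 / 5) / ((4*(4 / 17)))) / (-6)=-51 / 80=-0.64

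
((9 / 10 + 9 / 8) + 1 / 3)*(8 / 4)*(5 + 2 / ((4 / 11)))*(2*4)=1981 / 5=396.20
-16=-16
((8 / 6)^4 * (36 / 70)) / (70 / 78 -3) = -3328 / 4305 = -0.77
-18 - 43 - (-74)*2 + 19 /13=1150 /13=88.46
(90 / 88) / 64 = 45 / 2816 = 0.02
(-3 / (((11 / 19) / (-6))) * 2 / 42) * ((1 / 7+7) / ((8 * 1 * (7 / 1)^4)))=1425 / 2588278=0.00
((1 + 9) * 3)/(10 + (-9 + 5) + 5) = 30/11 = 2.73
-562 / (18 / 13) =-3653 / 9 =-405.89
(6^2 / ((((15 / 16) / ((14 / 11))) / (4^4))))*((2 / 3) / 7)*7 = 458752 / 55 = 8340.95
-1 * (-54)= 54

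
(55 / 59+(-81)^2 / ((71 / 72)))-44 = 27690717 / 4189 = 6610.34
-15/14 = -1.07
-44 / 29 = -1.52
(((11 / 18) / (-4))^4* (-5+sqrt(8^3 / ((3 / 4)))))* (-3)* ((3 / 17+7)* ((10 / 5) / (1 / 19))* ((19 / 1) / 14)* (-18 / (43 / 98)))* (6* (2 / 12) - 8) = 78990317945 / 90948096 - 15798063589* sqrt(6) / 8526384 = -3670.00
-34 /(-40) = 17 /20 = 0.85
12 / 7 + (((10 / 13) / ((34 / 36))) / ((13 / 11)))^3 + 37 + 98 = 22748742518469 / 165998788319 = 137.04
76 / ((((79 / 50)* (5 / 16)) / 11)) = 133760 / 79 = 1693.16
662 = 662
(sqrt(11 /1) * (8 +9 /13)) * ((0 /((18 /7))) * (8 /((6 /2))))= 0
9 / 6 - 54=-52.50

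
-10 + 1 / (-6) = -61 / 6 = -10.17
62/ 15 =4.13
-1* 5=-5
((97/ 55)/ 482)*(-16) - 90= -1193726/ 13255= -90.06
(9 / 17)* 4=2.12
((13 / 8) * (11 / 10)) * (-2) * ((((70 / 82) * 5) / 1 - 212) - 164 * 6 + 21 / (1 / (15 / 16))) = 109947123 / 26240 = 4190.06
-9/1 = -9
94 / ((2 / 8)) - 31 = 345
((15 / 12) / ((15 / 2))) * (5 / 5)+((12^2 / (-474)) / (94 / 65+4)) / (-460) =107281 / 643218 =0.17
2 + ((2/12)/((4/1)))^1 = 49/24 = 2.04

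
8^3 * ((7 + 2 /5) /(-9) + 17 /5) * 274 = 16273408 /45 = 361631.29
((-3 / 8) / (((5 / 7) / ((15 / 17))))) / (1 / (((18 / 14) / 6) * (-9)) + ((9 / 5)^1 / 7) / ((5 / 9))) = 297675 / 35768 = 8.32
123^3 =1860867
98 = 98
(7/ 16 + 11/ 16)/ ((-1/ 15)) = -16.88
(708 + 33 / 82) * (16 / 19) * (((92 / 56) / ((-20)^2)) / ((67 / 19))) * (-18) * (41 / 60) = -59823 / 7000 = -8.55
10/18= 5/9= 0.56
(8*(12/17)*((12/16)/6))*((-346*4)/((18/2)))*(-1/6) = 2768/153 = 18.09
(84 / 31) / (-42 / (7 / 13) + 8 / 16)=-168 / 4805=-0.03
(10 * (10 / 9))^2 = 10000 / 81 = 123.46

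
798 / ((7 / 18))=2052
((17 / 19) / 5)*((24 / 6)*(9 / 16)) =153 / 380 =0.40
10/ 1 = 10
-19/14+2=9/14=0.64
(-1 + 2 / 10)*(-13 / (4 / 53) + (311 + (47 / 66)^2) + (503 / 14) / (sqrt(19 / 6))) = -606604 / 5445-1006*sqrt(114) / 665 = -127.56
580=580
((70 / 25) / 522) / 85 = 7 / 110925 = 0.00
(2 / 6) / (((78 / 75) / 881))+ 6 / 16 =88217 / 312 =282.75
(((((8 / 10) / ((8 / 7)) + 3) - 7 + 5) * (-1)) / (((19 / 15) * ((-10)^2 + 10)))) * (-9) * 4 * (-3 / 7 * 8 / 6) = -1836 / 7315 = -0.25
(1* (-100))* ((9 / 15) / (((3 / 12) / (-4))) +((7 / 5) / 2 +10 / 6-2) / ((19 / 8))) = 53840 / 57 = 944.56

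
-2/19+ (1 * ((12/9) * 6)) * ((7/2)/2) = 13.89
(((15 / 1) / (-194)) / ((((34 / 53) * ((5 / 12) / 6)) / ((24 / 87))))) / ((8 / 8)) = -22896 / 47821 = -0.48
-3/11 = -0.27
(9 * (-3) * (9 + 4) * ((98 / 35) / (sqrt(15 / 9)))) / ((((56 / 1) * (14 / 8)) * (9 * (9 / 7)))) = -13 * sqrt(15) / 75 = -0.67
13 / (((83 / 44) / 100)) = 689.16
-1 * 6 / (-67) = 6 / 67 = 0.09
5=5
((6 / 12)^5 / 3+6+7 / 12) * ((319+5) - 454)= -13715 / 16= -857.19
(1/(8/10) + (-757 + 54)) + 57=-644.75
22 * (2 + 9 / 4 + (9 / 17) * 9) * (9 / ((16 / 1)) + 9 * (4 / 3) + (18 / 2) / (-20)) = 2402.19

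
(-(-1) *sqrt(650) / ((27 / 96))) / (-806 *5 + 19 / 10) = -1600 *sqrt(26) / 362529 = -0.02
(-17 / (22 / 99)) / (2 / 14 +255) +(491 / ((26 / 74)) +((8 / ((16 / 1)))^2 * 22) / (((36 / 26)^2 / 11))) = 10747725803 / 7522632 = 1428.72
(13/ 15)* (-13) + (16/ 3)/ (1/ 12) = 791/ 15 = 52.73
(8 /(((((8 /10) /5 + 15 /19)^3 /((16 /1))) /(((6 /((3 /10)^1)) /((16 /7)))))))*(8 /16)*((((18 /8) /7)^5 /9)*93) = 326966922421875 /14096190480064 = 23.20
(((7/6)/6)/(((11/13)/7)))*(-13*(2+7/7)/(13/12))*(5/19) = -3185/209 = -15.24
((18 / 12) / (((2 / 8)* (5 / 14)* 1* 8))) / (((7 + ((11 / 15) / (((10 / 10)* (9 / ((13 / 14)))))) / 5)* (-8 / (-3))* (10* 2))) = 0.01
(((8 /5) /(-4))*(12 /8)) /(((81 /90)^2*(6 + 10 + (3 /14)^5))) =-10756480 /232346529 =-0.05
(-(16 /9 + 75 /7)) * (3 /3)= -12.49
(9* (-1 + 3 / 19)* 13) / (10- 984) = 0.10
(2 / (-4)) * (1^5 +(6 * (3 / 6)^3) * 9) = -31 / 8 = -3.88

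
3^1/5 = 3/5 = 0.60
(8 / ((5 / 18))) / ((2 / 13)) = 936 / 5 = 187.20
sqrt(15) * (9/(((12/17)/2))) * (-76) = -1938 * sqrt(15) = -7505.84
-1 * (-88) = 88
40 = 40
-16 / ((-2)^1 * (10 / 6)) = 24 / 5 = 4.80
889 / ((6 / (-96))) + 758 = -13466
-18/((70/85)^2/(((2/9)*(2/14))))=-0.84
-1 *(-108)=108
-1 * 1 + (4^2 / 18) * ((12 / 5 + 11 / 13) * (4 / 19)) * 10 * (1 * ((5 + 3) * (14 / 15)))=1479103 / 33345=44.36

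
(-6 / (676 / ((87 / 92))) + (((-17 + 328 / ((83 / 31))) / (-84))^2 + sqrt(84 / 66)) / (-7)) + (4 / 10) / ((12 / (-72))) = -2.79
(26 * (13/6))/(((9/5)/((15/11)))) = 4225/99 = 42.68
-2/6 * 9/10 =-3/10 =-0.30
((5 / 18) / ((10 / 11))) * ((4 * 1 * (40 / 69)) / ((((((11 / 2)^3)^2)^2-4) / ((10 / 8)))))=2252800 / 1948964011769277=0.00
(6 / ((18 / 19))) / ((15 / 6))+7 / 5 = 59 / 15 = 3.93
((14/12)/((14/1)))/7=1/84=0.01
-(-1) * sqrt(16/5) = 4 * sqrt(5)/5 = 1.79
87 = 87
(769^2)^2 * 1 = 349707832321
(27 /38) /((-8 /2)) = -27 /152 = -0.18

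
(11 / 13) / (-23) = -11 / 299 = -0.04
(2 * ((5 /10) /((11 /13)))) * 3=39 /11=3.55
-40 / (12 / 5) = -16.67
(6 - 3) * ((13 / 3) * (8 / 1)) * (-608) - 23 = -63255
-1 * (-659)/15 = 659/15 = 43.93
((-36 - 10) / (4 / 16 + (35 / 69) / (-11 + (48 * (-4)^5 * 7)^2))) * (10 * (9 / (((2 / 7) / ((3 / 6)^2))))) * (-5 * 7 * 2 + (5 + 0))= 1538648070415870050 / 1633644498001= 941850.00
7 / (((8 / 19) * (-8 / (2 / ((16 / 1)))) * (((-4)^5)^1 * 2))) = 133 / 1048576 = 0.00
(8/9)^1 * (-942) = -2512/3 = -837.33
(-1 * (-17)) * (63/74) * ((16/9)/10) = 476/185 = 2.57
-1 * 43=-43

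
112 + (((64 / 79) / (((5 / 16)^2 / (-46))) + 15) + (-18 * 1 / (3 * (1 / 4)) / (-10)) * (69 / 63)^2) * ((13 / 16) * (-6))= 1459483269 / 774200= 1885.15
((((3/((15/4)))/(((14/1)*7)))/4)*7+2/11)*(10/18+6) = 8909/6930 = 1.29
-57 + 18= -39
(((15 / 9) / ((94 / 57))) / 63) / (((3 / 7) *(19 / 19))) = 95 / 2538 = 0.04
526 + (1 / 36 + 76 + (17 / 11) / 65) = 15496807 / 25740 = 602.05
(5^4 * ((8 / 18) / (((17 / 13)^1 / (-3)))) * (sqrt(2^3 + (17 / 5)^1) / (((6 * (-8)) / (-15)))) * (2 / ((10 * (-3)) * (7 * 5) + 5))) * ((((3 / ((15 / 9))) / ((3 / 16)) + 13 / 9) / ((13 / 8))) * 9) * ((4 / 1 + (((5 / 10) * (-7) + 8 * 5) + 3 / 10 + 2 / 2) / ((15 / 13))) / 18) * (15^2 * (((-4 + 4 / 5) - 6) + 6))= -73078880 * sqrt(285) / 10659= -115743.83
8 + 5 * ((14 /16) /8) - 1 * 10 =-93 /64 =-1.45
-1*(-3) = 3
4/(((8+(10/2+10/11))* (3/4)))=0.38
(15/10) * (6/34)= 9/34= 0.26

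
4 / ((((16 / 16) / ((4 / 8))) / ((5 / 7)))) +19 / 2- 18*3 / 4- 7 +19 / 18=-1073 / 126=-8.52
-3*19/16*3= -171/16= -10.69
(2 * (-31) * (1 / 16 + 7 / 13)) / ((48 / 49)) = -189875 / 4992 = -38.04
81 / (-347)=-81 / 347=-0.23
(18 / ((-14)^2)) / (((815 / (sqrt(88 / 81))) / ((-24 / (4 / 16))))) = -96 * sqrt(22) / 39935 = -0.01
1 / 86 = 0.01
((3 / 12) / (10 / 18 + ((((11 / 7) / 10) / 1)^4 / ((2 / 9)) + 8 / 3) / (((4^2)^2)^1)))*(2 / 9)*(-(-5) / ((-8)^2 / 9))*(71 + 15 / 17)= 5281239600000 / 1064527520657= 4.96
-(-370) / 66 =185 / 33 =5.61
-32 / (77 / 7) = -32 / 11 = -2.91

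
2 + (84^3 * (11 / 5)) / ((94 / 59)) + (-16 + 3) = 192329863 / 235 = 818424.95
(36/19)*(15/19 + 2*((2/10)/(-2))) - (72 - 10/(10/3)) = -122529/1805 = -67.88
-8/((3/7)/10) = -560/3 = -186.67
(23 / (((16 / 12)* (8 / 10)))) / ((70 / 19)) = 1311 / 224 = 5.85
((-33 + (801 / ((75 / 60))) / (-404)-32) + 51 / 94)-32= -4654129 / 47470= -98.04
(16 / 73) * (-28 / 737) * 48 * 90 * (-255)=493516800 / 53801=9173.00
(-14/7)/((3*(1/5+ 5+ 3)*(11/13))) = -0.10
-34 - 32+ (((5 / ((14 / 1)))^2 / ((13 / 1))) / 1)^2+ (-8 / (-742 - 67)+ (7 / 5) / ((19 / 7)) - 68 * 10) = -371966310236041 / 498966023920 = -745.47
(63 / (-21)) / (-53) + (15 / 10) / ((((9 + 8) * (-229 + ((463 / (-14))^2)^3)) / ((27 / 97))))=16244506636487788593 / 286986283816107165335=0.06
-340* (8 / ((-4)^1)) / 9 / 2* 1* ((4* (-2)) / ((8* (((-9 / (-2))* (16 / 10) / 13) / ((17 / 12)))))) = -93925 / 972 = -96.63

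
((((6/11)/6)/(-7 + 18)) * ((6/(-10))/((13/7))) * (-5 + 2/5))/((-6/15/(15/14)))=-207/6292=-0.03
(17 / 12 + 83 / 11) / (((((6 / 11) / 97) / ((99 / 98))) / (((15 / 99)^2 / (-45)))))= -81965 / 99792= -0.82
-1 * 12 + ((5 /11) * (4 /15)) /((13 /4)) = -5132 /429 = -11.96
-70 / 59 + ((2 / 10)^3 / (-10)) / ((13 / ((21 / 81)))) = -30712913 / 25886250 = -1.19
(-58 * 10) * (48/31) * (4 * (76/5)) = -1692672/31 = -54602.32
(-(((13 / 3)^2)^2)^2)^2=665416609183179841 / 43046721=15458009198.50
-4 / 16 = -1 / 4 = -0.25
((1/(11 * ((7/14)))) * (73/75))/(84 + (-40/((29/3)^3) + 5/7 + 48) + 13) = 12462779/10258553250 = 0.00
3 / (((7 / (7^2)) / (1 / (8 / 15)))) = 315 / 8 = 39.38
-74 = -74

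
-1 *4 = -4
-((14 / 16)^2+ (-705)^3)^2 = -502915068192098738401 / 4096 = -122781999070336606.05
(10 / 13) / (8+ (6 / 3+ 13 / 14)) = 140 / 1989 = 0.07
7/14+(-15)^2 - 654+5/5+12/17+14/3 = -43057/102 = -422.13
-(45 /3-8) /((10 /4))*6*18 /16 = -189 /10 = -18.90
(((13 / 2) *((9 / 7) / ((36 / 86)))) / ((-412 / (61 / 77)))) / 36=-34099 / 31977792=-0.00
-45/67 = -0.67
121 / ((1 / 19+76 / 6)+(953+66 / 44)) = 13794 / 110263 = 0.13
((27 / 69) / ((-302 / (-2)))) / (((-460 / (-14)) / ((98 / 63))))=49 / 399395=0.00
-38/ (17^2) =-0.13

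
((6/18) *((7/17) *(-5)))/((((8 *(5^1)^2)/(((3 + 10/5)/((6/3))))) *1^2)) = -0.01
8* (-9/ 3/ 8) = -3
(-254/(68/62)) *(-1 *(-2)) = -463.18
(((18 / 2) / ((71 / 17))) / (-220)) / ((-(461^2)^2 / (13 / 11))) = 1989 / 7760280444272620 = 0.00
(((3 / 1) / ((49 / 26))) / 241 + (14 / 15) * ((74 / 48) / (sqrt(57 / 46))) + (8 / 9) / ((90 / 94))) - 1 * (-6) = 259 * sqrt(2622) / 10260 + 33167644 / 4782645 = 8.23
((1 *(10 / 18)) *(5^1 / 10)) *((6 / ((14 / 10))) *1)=25 / 21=1.19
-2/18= -1/9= -0.11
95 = 95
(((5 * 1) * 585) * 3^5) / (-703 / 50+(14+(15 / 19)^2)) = 1261875.55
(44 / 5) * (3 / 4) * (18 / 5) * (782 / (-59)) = -464508 / 1475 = -314.92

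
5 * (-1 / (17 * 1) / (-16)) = 5 / 272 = 0.02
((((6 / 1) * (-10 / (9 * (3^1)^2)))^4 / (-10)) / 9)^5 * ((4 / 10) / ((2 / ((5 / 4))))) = -262144000000000000000 / 2503155504993241601315571986085849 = -0.00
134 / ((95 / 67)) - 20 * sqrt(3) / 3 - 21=6983 / 95 - 20 * sqrt(3) / 3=61.96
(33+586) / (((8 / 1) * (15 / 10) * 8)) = 619 / 96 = 6.45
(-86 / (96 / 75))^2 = 4514.16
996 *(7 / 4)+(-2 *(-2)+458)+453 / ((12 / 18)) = 5769 / 2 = 2884.50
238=238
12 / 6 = 2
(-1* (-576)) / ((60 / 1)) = 48 / 5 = 9.60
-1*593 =-593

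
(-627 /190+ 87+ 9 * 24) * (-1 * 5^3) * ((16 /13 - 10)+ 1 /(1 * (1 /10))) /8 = -74925 /13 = -5763.46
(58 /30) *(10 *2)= 116 /3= 38.67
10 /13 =0.77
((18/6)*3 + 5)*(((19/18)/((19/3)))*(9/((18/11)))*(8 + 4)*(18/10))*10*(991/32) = 686763/8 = 85845.38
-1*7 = -7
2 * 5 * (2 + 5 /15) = 70 /3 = 23.33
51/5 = 10.20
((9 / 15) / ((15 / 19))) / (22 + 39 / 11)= 209 / 7025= 0.03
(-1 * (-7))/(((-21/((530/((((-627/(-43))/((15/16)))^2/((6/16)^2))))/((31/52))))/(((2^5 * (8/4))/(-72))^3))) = 159245125/1316195892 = 0.12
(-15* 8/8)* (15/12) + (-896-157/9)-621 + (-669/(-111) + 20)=-2034187/1332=-1527.17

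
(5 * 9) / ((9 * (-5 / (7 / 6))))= -7 / 6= -1.17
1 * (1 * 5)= 5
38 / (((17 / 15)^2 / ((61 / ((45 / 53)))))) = 614270 / 289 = 2125.50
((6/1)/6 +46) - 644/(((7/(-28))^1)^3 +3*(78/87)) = -137429/709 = -193.83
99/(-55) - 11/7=-118/35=-3.37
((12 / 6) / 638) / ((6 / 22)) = 1 / 87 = 0.01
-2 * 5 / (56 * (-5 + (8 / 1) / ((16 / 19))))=-5 / 126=-0.04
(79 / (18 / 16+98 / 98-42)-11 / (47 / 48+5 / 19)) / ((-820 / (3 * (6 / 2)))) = 801054 / 6735685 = 0.12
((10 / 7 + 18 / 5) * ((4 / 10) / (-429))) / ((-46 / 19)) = 304 / 156975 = 0.00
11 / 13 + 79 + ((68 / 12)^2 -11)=11812 / 117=100.96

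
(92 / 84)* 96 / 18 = 368 / 63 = 5.84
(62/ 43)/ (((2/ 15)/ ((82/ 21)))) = 42.23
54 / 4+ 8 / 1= 21.50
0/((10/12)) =0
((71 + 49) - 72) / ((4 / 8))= 96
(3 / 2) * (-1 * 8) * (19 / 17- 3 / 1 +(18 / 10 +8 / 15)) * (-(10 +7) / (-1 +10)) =10.22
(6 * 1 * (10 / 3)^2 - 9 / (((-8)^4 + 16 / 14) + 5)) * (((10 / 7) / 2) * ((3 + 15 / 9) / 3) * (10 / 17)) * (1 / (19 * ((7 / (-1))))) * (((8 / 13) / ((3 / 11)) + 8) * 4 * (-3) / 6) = 91884976000 / 13673123919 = 6.72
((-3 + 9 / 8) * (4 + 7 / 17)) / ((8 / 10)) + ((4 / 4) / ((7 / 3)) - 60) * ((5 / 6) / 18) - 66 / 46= -11455561 / 788256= -14.53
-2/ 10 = -1/ 5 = -0.20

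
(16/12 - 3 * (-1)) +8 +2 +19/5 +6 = 24.13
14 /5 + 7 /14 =33 /10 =3.30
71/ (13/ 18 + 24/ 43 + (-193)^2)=54954/ 28831717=0.00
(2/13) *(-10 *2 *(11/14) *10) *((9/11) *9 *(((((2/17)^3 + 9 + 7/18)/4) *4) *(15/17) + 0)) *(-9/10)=1327.54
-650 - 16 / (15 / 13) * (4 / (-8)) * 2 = -636.13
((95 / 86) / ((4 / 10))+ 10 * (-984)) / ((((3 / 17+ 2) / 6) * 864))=-28764085 / 916416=-31.39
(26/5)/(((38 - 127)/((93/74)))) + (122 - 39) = 1365386/16465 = 82.93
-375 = -375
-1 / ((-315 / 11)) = 11 / 315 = 0.03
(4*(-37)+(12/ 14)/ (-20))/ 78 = -1.90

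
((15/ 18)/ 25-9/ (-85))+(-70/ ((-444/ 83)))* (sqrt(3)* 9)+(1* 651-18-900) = -136099/ 510+8715* sqrt(3)/ 74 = -62.88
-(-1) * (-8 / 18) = -4 / 9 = -0.44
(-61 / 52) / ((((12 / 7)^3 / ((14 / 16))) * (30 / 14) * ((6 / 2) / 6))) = -0.19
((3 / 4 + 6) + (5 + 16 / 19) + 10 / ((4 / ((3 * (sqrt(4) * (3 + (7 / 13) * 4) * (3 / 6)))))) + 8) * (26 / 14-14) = -719.42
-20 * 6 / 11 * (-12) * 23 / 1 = 33120 / 11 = 3010.91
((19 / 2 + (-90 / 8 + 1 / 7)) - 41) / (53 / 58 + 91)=-0.46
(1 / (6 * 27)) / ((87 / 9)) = 1 / 1566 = 0.00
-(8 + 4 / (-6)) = -22 / 3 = -7.33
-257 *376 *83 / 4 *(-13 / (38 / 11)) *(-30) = -4300969530 / 19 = -226366817.37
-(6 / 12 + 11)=-11.50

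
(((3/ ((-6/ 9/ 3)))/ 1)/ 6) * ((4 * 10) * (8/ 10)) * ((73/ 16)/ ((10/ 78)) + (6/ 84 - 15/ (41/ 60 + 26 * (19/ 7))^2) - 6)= -133865633964249/ 62693773030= -2135.23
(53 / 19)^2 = 2809 / 361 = 7.78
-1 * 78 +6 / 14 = -77.57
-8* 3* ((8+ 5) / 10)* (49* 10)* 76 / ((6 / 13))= -2517424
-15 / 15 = -1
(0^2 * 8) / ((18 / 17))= 0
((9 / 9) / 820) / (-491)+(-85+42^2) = 1679.00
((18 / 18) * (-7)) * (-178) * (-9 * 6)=-67284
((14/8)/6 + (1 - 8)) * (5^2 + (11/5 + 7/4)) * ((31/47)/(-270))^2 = -29861153/25765776000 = -0.00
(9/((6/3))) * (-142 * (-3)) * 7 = 13419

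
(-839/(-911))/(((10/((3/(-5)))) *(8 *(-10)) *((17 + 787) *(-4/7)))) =-5873/3906368000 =-0.00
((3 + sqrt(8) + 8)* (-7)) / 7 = -11 - 2* sqrt(2) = -13.83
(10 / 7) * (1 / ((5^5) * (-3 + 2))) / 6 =-1 / 13125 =-0.00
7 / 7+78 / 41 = 119 / 41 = 2.90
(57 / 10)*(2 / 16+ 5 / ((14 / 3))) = 3819 / 560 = 6.82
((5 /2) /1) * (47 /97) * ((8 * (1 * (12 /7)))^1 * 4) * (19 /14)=428640 /4753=90.18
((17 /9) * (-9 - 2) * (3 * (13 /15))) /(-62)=2431 /2790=0.87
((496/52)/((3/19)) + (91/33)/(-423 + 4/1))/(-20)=-3619207/1198340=-3.02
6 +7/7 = 7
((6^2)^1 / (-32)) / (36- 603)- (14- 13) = -503 / 504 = -1.00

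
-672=-672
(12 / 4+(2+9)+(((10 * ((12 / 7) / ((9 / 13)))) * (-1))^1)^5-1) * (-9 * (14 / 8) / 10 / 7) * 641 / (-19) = -70665361.45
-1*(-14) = 14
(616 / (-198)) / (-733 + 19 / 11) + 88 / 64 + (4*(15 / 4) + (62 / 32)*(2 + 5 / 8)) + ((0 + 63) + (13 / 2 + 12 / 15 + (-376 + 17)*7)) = -28046034427 / 11583360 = -2421.23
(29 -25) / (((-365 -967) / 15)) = -5 / 111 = -0.05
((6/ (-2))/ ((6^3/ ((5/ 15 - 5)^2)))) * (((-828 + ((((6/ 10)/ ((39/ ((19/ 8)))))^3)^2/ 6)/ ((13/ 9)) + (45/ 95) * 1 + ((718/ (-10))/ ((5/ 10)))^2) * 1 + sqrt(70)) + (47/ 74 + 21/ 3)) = -116872462117588344880022807/ 19513828985683968000000 - 49 * sqrt(70)/ 162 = -5991.74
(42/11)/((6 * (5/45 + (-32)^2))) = 63/101387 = 0.00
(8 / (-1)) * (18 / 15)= -48 / 5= -9.60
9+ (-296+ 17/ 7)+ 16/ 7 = -1976/ 7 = -282.29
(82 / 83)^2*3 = 20172 / 6889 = 2.93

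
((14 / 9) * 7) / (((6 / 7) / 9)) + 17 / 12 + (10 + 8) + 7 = 563 / 4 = 140.75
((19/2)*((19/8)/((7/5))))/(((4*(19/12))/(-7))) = -285/16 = -17.81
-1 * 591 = -591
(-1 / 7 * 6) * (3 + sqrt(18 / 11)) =-18 / 7- 18 * sqrt(22) / 77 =-3.67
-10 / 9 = -1.11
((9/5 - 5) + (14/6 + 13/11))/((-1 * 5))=-52/825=-0.06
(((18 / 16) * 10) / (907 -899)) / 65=9 / 416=0.02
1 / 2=0.50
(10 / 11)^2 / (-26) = -50 / 1573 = -0.03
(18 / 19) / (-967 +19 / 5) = -45 / 45752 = -0.00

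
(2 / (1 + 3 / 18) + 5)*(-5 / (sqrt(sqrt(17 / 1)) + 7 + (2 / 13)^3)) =-1880874335508000885 / 389613845388958288 -38345286485302485*sqrt(17) / 389613845388958288 + 5475050003783035*17^(3 / 4) / 389613845388958288 + 268556633204073435*17^(1 / 4) / 389613845388958288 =-3.72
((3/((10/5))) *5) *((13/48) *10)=20.31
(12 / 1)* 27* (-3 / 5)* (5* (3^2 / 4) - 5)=-1215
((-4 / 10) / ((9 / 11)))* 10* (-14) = 616 / 9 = 68.44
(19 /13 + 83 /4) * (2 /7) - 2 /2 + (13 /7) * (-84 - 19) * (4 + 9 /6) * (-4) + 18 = 770157 /182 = 4231.63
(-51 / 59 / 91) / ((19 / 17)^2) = -14739 / 1938209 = -0.01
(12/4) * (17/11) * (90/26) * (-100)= -229500/143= -1604.90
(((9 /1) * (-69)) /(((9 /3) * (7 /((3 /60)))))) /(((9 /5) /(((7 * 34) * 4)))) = -782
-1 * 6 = -6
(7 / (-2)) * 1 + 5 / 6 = -8 / 3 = -2.67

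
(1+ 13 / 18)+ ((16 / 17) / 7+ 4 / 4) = 6119 / 2142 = 2.86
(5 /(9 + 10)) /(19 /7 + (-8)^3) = -0.00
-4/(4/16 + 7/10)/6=-40/57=-0.70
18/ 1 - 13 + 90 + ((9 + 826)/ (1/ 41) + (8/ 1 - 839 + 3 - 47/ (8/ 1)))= 267969/ 8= 33496.12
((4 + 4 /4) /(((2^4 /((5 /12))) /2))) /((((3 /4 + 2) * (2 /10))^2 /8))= 2500 /363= 6.89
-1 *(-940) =940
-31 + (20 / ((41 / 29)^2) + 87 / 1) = 110956 / 1681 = 66.01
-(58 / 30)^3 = -24389 / 3375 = -7.23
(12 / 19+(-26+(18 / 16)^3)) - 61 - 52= -1332197 / 9728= -136.94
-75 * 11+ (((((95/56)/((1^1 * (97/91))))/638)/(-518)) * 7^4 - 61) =-32460373237/36636512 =-886.01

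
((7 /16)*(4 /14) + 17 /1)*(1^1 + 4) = 685 /8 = 85.62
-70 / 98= -5 / 7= -0.71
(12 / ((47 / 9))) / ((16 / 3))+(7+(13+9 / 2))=4687 / 188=24.93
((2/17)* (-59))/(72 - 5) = -118/1139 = -0.10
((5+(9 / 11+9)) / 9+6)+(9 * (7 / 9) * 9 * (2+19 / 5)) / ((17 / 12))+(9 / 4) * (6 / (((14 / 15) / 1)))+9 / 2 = 67043353 / 235620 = 284.54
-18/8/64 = -9/256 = -0.04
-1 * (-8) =8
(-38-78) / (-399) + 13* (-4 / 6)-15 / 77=-12539 / 1463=-8.57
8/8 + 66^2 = 4357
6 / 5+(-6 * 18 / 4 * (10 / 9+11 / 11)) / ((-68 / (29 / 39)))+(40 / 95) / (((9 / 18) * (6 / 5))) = 636163 / 251940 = 2.53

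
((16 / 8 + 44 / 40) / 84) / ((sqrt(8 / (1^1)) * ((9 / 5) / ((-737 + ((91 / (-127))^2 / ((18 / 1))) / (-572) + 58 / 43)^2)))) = 723118916066722731722425 * sqrt(2) / 260684914984579160064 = 3922.91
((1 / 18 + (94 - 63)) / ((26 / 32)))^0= 1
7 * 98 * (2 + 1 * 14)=10976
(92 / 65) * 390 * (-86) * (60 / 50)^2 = -1708992 / 25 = -68359.68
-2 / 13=-0.15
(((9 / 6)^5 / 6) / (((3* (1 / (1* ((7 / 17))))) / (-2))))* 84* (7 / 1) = -204.29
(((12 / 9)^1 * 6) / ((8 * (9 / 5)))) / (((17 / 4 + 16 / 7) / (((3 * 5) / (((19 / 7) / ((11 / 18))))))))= 26950 / 93879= 0.29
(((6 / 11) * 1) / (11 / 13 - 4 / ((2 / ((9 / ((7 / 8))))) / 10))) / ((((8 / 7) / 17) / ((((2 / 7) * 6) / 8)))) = -0.01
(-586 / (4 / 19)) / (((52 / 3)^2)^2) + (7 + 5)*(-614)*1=-107744424303 / 14623232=-7368.03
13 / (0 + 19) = 13 / 19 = 0.68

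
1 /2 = 0.50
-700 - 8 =-708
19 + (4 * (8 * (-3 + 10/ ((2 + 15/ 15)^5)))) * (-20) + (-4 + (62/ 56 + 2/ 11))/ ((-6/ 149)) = 296380247/ 149688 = 1979.99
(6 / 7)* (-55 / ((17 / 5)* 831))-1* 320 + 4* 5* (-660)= -445660310 / 32963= -13520.02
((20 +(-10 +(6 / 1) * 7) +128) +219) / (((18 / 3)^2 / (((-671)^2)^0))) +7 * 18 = 1645 / 12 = 137.08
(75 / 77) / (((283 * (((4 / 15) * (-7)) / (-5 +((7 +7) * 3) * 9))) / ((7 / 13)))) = -419625 / 1133132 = -0.37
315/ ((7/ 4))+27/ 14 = 2547/ 14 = 181.93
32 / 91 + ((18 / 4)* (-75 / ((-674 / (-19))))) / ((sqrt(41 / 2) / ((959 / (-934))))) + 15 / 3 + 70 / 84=12299175* sqrt(82) / 51620312 + 3377 / 546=8.34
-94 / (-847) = 94 / 847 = 0.11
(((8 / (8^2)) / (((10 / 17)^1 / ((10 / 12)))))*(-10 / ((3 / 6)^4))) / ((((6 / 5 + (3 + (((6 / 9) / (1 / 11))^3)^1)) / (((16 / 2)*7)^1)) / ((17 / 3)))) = -1213800 / 53807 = -22.56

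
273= 273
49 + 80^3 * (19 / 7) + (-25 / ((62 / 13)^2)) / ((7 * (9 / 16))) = 84140421707 / 60543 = 1389763.01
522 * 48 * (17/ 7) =425952/ 7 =60850.29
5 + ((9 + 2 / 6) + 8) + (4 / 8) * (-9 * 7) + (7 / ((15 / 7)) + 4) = -1.90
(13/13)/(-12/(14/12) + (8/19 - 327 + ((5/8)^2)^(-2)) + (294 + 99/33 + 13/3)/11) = -2743125/830939531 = -0.00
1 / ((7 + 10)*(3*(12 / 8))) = 0.01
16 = 16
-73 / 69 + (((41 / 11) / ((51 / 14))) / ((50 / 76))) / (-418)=-3767227 / 3548325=-1.06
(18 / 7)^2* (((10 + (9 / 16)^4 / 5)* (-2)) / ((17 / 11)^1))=-85.74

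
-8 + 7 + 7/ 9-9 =-83/ 9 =-9.22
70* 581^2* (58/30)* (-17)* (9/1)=-6989538066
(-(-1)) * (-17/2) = -8.50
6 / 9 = 2 / 3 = 0.67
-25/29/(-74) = 25/2146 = 0.01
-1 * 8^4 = -4096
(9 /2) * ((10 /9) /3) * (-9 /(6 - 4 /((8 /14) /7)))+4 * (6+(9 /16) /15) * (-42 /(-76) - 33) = -25596777 /32680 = -783.26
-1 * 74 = -74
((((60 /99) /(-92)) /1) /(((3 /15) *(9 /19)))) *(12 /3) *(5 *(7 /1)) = -9.74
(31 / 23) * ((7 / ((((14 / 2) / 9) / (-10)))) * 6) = -16740 / 23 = -727.83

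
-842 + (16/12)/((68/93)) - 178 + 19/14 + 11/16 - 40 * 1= -2010875/1904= -1056.13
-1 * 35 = -35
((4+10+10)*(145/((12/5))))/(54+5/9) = 13050/491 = 26.58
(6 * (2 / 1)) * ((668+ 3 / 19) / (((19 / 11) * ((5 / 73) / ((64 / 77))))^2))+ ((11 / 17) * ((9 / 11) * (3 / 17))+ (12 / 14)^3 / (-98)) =65923715033488839 / 166578462785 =395751.73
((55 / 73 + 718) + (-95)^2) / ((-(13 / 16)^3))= -2913460224 / 160381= -18165.87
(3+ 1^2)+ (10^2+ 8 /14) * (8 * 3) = 16924 /7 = 2417.71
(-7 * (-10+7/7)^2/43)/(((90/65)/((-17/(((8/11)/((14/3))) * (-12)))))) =-119119/1376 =-86.57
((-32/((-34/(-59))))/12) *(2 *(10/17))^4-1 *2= -46279142/4259571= -10.86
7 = 7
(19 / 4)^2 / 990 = 361 / 15840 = 0.02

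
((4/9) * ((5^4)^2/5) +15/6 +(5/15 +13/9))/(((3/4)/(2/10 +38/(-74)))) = -2685516/185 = -14516.30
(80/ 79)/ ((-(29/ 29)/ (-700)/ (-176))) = -9856000/ 79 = -124759.49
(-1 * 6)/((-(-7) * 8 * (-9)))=1/84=0.01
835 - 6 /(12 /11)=1659 /2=829.50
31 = 31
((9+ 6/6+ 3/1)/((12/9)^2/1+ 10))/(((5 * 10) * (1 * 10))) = 117/53000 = 0.00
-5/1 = -5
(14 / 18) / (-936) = -7 / 8424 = -0.00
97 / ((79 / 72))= 88.41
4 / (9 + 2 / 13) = 0.44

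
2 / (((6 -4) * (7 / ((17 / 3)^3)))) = 4913 / 189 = 25.99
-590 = -590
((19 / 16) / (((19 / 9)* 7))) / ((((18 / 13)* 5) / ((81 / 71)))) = 1053 / 79520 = 0.01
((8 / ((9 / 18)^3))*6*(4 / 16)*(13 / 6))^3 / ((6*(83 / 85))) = 382453760 / 249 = 1535958.88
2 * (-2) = -4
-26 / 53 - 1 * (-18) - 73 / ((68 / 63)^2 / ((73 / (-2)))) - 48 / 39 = 14676627457 / 6371872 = 2303.35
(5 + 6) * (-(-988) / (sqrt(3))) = 10868 * sqrt(3) / 3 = 6274.64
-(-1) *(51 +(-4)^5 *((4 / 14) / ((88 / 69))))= -13737 / 77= -178.40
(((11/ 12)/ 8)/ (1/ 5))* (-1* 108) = -495/ 8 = -61.88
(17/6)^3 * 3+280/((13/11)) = 285629/936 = 305.16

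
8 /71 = 0.11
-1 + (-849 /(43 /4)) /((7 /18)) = -61429 /301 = -204.08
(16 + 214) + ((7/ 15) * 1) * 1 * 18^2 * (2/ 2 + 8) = 1590.80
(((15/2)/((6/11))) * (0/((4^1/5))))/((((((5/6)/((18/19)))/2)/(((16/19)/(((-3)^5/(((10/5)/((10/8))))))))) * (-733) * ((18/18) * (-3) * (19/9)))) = 0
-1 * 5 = -5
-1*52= -52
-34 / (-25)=34 / 25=1.36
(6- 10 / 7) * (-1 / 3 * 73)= -2336 / 21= -111.24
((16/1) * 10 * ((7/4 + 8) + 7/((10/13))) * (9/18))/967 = 1508/967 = 1.56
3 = 3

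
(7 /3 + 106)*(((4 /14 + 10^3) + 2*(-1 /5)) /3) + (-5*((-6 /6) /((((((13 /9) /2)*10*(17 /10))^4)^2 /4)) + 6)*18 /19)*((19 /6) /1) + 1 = 12912137473958282917466093 /358491397752686832543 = 36017.98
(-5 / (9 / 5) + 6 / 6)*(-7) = 112 / 9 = 12.44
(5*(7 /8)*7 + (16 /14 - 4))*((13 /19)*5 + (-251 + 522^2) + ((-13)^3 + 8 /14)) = 55848321045 /7448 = 7498431.93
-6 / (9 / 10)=-20 / 3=-6.67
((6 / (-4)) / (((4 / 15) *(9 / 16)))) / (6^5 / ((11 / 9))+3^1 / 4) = -440 / 279969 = -0.00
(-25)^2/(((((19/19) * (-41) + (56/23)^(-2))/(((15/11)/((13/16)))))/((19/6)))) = -1489600000/18310721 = -81.35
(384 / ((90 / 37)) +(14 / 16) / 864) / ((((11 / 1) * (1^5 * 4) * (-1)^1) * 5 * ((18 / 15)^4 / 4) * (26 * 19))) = -7178825 / 2561974272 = -0.00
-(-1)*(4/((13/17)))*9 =612/13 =47.08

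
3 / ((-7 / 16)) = -48 / 7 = -6.86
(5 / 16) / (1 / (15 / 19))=75 / 304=0.25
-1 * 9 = -9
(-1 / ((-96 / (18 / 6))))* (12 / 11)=3 / 88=0.03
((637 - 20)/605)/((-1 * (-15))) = 617/9075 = 0.07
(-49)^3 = -117649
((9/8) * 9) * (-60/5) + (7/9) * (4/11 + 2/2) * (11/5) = -715/6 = -119.17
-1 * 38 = -38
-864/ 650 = -432/ 325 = -1.33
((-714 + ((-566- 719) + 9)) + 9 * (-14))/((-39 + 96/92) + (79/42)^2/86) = 7383130272/132294049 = 55.81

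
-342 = -342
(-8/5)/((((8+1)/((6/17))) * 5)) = -16/1275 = -0.01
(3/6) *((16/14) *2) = 8/7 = 1.14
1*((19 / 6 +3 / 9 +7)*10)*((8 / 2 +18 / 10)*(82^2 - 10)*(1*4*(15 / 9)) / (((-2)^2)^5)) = 3407355 / 128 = 26619.96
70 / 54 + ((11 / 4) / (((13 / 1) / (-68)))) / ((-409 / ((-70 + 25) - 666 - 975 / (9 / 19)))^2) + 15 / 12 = -154289277241 / 234862524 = -656.93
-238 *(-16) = 3808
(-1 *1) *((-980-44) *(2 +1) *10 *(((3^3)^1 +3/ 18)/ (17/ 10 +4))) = 8345600/ 57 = 146414.04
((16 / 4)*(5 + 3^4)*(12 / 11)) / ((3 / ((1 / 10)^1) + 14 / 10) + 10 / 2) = 10320 / 1001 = 10.31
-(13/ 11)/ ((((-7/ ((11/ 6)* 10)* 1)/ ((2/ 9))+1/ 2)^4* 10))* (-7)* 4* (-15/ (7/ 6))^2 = 35038575000/ 141057847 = 248.40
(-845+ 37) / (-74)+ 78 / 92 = 20027 / 1702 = 11.77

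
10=10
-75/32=-2.34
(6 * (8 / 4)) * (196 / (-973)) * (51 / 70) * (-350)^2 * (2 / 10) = -5997600 / 139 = -43148.20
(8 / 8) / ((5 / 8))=8 / 5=1.60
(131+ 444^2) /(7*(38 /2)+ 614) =197267 /747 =264.08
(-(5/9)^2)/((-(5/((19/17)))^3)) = 6859/1989765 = 0.00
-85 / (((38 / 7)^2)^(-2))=-177236560 / 2401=-73817.81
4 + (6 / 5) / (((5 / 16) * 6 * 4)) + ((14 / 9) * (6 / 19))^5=63006233128 / 15042301425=4.19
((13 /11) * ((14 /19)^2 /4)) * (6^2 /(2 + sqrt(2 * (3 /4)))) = 91728 /19855 - 22932 * sqrt(6) /19855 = 1.79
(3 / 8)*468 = 351 / 2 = 175.50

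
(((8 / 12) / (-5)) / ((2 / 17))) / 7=-17 / 105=-0.16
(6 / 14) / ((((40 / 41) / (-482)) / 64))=-474288 / 35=-13551.09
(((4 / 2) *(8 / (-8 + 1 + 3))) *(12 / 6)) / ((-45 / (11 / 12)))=22 / 135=0.16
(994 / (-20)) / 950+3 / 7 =25021 / 66500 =0.38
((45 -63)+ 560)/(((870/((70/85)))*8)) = 1897/29580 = 0.06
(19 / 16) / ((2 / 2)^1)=19 / 16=1.19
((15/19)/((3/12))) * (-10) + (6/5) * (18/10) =-13974/475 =-29.42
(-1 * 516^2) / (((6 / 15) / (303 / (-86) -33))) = 24311340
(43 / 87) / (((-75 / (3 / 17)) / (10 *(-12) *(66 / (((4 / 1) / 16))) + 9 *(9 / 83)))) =37687479 / 1022975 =36.84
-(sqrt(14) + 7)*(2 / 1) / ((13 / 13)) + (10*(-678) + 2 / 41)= -278552 / 41 - 2*sqrt(14)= -6801.43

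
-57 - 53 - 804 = -914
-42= -42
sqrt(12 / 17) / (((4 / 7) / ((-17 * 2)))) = -7 * sqrt(51) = -49.99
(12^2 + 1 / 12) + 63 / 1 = 2485 / 12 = 207.08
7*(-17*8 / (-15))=952 / 15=63.47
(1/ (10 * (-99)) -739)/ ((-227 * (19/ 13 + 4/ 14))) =66576601/ 35732070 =1.86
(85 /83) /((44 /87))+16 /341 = 2.07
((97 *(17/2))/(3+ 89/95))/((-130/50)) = -46075/572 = -80.55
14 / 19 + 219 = 4175 / 19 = 219.74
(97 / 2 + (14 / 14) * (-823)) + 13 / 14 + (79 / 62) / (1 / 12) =-164547 / 217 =-758.28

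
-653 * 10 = -6530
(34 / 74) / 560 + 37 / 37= 20737 / 20720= 1.00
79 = 79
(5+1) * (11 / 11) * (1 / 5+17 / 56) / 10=423 / 1400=0.30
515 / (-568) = -515 / 568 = -0.91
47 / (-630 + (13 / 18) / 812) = -686952 / 9208067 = -0.07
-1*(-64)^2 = -4096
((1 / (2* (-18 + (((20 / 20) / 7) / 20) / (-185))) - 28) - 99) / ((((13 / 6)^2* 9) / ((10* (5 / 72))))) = -164501325 / 78787969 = -2.09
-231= -231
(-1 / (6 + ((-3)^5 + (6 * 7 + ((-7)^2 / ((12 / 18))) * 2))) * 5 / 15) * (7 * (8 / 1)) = 7 / 18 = 0.39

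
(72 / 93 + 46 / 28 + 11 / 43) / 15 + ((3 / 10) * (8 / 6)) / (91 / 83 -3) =-235413 / 7371490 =-0.03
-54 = -54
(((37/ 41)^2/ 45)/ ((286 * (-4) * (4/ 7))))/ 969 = -9583/ 335420822880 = -0.00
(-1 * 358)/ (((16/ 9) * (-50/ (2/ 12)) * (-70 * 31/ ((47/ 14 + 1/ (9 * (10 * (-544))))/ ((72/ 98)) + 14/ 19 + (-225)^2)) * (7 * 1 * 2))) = -1.12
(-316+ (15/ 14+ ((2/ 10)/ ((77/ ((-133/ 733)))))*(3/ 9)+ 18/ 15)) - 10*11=-143494039/ 338646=-423.73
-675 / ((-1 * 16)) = 675 / 16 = 42.19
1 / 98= 0.01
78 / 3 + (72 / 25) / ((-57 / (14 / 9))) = 36938 / 1425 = 25.92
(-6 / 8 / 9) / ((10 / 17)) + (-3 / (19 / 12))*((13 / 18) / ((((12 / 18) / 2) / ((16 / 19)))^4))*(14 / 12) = -19364727923 / 297131880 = -65.17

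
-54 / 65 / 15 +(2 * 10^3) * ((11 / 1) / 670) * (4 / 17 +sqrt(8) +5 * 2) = 4400 * sqrt(2) / 67 +124389498 / 370175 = 428.90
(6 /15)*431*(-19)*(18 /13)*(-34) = 10023336 /65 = 154205.17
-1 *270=-270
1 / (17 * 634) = 1 / 10778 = 0.00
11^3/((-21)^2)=1331/441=3.02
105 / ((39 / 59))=2065 / 13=158.85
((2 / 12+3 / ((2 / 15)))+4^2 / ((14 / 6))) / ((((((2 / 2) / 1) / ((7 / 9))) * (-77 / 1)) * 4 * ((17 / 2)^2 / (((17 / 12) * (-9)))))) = 155 / 11781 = 0.01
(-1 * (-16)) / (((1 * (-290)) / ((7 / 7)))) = -8 / 145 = -0.06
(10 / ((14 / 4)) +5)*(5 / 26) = 275 / 182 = 1.51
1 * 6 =6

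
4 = 4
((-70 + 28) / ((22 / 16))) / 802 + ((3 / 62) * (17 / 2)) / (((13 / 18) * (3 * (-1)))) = -810291 / 3555266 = -0.23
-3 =-3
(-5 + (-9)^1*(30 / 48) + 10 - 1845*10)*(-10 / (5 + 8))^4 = -6460.08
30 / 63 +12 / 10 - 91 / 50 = -151 / 1050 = -0.14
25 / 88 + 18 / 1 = 1609 / 88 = 18.28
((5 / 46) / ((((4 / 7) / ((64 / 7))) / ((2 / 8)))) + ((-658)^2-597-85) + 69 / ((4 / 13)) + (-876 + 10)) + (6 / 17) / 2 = 675086307 / 1564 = 431640.86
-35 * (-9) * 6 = 1890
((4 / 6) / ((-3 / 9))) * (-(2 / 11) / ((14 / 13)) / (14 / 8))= 104 / 539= 0.19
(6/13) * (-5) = -30/13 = -2.31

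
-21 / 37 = -0.57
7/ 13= 0.54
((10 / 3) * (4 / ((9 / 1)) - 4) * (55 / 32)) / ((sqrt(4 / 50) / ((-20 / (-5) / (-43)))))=5500 * sqrt(2) / 1161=6.70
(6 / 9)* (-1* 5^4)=-1250 / 3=-416.67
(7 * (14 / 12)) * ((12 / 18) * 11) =539 / 9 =59.89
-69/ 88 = -0.78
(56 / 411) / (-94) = -28 / 19317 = -0.00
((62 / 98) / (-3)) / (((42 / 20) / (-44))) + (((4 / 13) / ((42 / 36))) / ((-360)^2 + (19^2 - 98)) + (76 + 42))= 637988099998 / 5211532053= 122.42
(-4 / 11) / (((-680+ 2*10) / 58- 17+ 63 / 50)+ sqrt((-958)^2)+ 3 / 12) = -11600 / 29703069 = -0.00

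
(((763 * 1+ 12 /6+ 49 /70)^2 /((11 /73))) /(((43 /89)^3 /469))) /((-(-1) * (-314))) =-1415086595031087797 /27461717800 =-51529427.45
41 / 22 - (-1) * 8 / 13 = 709 / 286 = 2.48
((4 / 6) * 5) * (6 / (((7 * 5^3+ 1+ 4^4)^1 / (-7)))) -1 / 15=-808 / 4245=-0.19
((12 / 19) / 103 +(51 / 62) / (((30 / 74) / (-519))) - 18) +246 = -500540127 / 606670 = -825.06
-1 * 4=-4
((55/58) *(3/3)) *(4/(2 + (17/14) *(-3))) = -1540/667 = -2.31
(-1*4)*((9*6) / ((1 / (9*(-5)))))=9720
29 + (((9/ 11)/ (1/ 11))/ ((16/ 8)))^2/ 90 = 1169/ 40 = 29.22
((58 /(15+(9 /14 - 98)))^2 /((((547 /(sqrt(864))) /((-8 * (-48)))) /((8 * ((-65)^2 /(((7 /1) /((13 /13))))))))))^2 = 1291331153954342373949440000 /528800530107478729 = 2442000490.60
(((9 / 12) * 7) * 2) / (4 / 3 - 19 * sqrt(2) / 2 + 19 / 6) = -399 * sqrt(2) / 641 - 189 / 641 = -1.18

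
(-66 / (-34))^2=1089 / 289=3.77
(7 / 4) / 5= 7 / 20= 0.35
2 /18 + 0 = 1 /9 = 0.11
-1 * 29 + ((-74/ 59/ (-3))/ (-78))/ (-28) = -5605199/ 193284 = -29.00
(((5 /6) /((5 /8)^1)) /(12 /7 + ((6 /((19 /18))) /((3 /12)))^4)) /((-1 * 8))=-912247 /1462807112904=-0.00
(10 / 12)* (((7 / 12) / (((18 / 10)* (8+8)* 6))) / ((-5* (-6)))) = 35 / 373248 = 0.00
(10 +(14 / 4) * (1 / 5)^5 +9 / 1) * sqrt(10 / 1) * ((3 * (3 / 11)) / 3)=356271 * sqrt(10) / 68750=16.39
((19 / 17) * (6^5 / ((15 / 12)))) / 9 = 65664 / 85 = 772.52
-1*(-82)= 82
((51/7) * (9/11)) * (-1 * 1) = -459/77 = -5.96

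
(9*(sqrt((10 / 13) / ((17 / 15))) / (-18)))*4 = -10*sqrt(1326) / 221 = -1.65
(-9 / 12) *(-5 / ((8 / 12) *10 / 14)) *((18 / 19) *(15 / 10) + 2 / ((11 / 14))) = 52227 / 1672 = 31.24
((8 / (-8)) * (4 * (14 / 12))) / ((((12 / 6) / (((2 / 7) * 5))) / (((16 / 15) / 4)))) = -0.89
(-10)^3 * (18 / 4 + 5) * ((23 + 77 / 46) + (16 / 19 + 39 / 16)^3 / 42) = -86553146227375 / 357095424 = -242381.00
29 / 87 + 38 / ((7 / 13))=1489 / 21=70.90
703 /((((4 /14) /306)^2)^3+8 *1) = 87.87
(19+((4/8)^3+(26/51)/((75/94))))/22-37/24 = -433073/673200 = -0.64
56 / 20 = 14 / 5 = 2.80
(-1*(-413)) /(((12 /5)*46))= 2065 /552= 3.74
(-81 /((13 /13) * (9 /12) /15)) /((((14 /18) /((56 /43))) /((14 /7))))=-233280 /43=-5425.12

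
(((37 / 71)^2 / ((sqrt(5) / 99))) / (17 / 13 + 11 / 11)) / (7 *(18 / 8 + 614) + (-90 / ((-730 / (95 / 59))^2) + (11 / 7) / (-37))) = 1881130776719194 *sqrt(5) / 3482535904760540825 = 0.00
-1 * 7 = -7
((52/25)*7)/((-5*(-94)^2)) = -0.00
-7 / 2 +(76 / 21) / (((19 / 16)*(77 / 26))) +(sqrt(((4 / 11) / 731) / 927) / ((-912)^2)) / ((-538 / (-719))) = -7991 / 3234 +719*sqrt(828223) / 555917695305984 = -2.47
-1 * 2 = -2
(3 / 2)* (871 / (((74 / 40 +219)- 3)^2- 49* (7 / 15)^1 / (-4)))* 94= 147373200 / 56957207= 2.59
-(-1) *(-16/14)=-1.14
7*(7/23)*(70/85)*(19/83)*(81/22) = 527877/356983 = 1.48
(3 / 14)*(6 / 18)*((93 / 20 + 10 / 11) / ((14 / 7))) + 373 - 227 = 900583 / 6160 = 146.20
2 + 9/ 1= 11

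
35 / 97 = 0.36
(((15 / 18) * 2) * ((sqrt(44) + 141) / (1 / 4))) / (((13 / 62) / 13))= 2480 * sqrt(11) / 3 + 58280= 61021.74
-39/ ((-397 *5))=39/ 1985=0.02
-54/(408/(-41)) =369/68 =5.43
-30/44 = -15/22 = -0.68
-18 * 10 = -180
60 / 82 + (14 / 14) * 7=317 / 41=7.73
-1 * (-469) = 469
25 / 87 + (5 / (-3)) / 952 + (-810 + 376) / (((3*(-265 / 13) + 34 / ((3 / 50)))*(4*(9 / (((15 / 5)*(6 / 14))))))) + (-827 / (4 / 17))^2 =13447780492642143 / 1088583440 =12353467.82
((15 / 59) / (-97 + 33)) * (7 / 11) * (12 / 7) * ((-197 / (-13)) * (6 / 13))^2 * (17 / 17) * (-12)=47152935 / 18536089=2.54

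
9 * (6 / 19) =54 / 19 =2.84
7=7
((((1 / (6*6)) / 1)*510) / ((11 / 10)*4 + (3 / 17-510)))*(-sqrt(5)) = 7225*sqrt(5) / 257766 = 0.06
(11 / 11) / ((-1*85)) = -1 / 85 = -0.01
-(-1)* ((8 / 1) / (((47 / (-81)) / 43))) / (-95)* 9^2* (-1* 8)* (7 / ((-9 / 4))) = 56173824 / 4465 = 12580.92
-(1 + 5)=-6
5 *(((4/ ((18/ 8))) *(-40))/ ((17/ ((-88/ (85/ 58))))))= 3266560/ 2601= 1255.89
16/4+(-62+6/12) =-115/2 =-57.50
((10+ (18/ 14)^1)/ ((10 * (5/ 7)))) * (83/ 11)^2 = 544231/ 6050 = 89.96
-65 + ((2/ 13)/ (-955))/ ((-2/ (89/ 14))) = -11297561/ 173810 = -65.00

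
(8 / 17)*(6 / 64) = 3 / 68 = 0.04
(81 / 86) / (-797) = -0.00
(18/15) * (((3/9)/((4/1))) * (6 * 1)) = 3/5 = 0.60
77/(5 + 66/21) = 539/57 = 9.46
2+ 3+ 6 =11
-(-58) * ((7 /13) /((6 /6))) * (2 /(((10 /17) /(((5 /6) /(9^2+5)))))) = 3451 /3354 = 1.03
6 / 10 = 3 / 5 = 0.60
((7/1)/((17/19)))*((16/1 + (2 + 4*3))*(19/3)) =25270/17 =1486.47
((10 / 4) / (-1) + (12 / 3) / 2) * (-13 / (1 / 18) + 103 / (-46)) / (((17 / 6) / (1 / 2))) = 32601 / 1564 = 20.84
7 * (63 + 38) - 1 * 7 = 700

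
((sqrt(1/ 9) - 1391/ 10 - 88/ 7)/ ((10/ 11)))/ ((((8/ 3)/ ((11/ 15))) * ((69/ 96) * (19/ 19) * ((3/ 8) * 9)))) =-30764008/ 1630125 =-18.87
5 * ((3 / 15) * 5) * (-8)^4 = 20480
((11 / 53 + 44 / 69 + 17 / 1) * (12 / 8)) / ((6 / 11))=179465 / 3657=49.07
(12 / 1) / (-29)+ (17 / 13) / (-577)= -90505 / 217529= -0.42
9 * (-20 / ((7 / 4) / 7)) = -720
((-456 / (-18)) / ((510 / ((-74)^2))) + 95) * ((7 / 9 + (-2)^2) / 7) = 1724687 / 6885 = 250.50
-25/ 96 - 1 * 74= -7129/ 96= -74.26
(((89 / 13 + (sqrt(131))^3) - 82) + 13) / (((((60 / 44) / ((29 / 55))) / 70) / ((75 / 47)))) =-1640240 / 611 + 265930*sqrt(131) / 47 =62075.23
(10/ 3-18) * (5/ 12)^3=-1375/ 1296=-1.06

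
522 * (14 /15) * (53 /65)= 129108 /325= 397.26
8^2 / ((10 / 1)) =32 / 5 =6.40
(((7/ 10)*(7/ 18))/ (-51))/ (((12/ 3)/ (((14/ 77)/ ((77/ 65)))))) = -0.00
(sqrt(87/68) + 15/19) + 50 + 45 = 96.92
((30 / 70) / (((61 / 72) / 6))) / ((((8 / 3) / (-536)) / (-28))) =1041984 / 61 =17081.70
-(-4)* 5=20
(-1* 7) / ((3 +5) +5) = -7 / 13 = -0.54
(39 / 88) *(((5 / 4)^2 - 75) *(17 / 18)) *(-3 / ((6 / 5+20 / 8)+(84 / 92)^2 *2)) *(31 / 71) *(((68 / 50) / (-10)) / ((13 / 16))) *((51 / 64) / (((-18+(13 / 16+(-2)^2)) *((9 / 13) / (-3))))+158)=-2704824313231 / 13611377056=-198.72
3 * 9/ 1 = 27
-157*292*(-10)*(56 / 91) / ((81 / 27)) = 3667520 / 39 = 94038.97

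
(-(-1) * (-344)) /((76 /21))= -1806 /19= -95.05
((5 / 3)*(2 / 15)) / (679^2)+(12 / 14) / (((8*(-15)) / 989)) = -586246523 / 82987380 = -7.06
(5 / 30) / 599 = 1 / 3594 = 0.00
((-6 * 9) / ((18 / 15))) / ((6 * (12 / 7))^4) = -12005 / 2985984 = -0.00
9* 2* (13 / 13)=18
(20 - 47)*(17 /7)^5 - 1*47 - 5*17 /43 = -2329.94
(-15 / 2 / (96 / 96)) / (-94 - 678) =15 / 1544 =0.01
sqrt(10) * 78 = 246.66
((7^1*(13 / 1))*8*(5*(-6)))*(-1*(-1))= -21840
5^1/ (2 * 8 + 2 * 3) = 0.23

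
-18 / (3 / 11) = -66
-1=-1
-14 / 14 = -1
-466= -466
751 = 751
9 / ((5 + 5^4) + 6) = 3 / 212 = 0.01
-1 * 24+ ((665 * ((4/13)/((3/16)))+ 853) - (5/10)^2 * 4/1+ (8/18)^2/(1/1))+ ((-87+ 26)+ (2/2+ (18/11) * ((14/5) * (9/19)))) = 2048531644/1100385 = 1861.65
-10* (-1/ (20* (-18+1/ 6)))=-3/ 107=-0.03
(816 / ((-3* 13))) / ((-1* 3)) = 272 / 39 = 6.97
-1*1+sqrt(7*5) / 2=1.96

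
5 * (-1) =-5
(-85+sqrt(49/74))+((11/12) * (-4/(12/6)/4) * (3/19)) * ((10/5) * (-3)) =-6427/76+7 * sqrt(74)/74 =-83.75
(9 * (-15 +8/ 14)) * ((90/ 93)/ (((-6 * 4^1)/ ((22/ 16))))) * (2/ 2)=49995/ 6944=7.20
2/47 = 0.04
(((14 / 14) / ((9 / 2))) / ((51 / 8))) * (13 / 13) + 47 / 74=22757 / 33966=0.67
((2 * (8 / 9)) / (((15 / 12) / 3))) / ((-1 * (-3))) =1.42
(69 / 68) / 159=23 / 3604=0.01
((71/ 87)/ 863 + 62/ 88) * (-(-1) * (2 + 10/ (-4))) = -2330635/ 6607128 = -0.35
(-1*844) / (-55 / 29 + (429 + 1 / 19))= -465044 / 235363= -1.98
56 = 56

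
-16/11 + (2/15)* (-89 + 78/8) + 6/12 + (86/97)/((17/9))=-3007039/272085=-11.05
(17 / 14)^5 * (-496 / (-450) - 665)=-1752.69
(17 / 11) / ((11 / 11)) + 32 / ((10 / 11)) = 36.75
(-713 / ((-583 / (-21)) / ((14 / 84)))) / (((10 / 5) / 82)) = -175.50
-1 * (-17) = 17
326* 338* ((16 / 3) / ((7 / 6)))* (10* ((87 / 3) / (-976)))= -63909040 / 427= -149669.88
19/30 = 0.63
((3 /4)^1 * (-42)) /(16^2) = -63 /512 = -0.12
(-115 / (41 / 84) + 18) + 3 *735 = 1987.39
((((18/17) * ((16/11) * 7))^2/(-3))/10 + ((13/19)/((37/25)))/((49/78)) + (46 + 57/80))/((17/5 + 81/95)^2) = 398913053932705/165563168818432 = 2.41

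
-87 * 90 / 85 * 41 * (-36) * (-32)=-4350900.71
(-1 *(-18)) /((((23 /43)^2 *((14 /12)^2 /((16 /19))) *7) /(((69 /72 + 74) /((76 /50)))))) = 2566042200 /9357481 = 274.22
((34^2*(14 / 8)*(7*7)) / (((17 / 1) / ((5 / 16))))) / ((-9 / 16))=-29155 / 9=-3239.44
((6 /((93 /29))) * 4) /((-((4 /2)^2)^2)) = -29 /62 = -0.47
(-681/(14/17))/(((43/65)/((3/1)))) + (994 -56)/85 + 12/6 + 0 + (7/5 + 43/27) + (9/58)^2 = -3733.97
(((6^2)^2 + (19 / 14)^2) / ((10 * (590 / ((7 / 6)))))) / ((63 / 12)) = 254377 / 5203800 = 0.05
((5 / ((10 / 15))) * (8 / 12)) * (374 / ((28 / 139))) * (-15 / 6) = -23208.04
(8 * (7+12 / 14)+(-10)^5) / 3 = -699560 / 21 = -33312.38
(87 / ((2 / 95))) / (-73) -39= -13959 / 146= -95.61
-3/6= -1/2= -0.50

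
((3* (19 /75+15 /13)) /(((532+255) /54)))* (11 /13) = 814968 /3325075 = 0.25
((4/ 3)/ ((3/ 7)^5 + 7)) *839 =14101073/ 88419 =159.48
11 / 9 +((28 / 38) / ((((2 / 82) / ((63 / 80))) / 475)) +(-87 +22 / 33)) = 807517 / 72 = 11215.51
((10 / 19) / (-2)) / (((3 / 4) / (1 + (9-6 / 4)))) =-170 / 57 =-2.98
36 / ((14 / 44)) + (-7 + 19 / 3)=2362 / 21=112.48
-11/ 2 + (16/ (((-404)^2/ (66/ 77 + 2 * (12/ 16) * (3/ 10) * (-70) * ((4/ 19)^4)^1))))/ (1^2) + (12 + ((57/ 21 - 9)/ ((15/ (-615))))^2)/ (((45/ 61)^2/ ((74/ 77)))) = 2382921311745011340997/ 20314165193818650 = 117303.43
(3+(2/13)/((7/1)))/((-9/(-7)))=275/117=2.35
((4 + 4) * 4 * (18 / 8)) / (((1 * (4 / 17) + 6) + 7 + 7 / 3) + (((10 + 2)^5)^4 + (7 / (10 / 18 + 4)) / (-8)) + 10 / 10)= 1204416 / 64131137153661363844034075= 0.00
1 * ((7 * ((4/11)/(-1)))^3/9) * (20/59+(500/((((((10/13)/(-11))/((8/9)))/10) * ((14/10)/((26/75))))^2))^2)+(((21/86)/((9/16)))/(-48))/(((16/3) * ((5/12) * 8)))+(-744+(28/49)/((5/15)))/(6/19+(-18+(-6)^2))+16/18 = -471743471352442390522098473381/1049160919370921280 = -449638813877.38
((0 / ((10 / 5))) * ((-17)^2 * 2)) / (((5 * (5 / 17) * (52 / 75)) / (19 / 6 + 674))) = 0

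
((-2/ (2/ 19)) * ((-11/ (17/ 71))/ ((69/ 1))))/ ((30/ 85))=14839/ 414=35.84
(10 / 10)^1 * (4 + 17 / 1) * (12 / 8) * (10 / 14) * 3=135 / 2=67.50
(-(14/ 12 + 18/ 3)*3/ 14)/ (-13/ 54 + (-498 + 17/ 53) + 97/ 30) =307665/ 99105524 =0.00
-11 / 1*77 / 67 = -12.64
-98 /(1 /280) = -27440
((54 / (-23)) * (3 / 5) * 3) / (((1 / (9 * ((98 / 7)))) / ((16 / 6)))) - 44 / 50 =-816986 / 575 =-1420.85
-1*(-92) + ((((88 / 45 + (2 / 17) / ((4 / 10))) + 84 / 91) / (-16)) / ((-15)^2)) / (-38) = 125163823553 / 1360476000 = 92.00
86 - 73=13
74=74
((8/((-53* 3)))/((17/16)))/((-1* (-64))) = -2/2703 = -0.00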